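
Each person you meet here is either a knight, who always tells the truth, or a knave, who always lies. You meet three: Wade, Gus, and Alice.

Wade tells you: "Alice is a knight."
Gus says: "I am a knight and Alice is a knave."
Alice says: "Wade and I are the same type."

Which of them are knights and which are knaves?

Consider Wade. Suppose Wade is a knave.
Then whichever role Alice has, Alice's statement has the wrong truth value — contradiction.
So Wade is a knight.
Consider Gus. Suppose Gus is a knight.
Then no assignment of the remaining roles makes every statement match its speaker's type — contradiction.
So Gus is a knave.
Consider Alice. Suppose Alice is a knave.
Then Wade's statement comes out false, contradicting Wade being a knight.
So Alice is a knight.

Wade: knight, Gus: knave, Alice: knight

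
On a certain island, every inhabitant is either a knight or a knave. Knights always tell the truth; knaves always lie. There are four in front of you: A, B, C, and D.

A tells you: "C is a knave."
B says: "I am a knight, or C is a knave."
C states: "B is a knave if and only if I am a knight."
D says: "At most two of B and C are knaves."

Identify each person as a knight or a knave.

Regardless of anyone's role, D's statement is true, so D is a knight.
Consider A. Suppose A is a knight.
Then no assignment of the remaining roles makes every statement match its speaker's type — contradiction.
So A is a knave.
Consider B. Suppose B is a knight.
Then whichever role C has, C's statement has the wrong truth value — contradiction.
So B is a knave.
Consider C. Suppose C is a knave.
Then A's statement comes out true, contradicting A being a knave.
So C is a knight.

A: knave, B: knave, C: knight, D: knight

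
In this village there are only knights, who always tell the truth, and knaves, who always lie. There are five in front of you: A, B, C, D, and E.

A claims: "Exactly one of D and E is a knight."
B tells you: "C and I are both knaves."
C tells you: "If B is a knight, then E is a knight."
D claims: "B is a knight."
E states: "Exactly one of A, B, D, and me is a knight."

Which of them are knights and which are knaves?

Consider A. Suppose A is a knight.
Then no assignment of the remaining roles makes every statement match its speaker's type — contradiction.
So A is a knave.
Consider B. Suppose B is a knight.
Then B's own statement would have to be true, but it can't be — contradiction.
So B is a knave.
With that fixed, C's statement is true, so C is a knight.
With that fixed, D's statement is false, so D is a knave.
Consider E. Suppose E is a knight.
Then A's statement comes out true, contradicting A being a knave.
So E is a knave.

A: knave, B: knave, C: knight, D: knave, E: knave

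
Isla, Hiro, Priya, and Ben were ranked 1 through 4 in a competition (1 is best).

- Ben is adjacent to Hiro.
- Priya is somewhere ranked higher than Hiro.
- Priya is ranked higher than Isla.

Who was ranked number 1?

Priya

With clues 1–2, Ben and Hiro are ruled out for rank 1.
With clues 1–3, Isla is ruled out for rank 1.
So rank 1 is Priya.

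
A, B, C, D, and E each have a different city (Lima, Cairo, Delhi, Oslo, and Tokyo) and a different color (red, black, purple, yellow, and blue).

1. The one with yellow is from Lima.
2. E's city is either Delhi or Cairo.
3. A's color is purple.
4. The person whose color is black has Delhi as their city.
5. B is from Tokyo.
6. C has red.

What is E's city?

With clues 1–2, Lima, Oslo, and Tokyo are impossible for E's city.
With clues 1–6, Cairo is impossible for E's city.
That leaves Delhi.

Delhi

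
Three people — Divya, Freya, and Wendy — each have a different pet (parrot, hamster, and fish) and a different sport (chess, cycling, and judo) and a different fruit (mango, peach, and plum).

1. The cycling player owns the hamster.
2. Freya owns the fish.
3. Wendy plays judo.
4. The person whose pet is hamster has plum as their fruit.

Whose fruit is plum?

With clues 1–4, Freya and Wendy are impossible for the one with fruit plum.
That leaves Divya.

Divya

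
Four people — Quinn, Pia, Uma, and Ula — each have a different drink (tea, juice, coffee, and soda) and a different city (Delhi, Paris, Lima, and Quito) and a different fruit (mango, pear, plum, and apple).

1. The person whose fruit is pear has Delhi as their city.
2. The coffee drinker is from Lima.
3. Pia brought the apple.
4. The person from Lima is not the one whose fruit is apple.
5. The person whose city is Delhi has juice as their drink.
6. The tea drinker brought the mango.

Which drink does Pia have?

With clues 1–4, coffee is impossible for Pia's drink.
With clues 1–5, juice is impossible for Pia's drink.
With clues 1–6, tea is impossible for Pia's drink.
That leaves soda.

soda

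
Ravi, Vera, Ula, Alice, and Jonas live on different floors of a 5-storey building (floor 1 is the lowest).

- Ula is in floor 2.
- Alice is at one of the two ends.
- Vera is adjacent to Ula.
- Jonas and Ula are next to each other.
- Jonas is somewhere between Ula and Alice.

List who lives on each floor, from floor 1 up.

Vera, Ula, Jonas, Ravi, Alice

From clue 1: Ula → floor 2.
From clues 1–2: Alice is in {1,5}.
From clues 1–3: Vera is in {1,3}.
From clues 1–4: Ravi → floor 4, Alice → floor 5.
From clues 1–5: Vera → floor 1, Jonas → floor 3.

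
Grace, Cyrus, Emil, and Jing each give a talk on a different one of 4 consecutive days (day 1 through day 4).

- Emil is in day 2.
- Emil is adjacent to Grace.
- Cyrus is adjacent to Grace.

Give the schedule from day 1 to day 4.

Jing, Emil, Grace, Cyrus

From clue 1: Emil → day 2.
From clues 1–2: Grace is in {1,3}.
From clues 1–3: Jing → day 1, Grace → day 3, Cyrus → day 4.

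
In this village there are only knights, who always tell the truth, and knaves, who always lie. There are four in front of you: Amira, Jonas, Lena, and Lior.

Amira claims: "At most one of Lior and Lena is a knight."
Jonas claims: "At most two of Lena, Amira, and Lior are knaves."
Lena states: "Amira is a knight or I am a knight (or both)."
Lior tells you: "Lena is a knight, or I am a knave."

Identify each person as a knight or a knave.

Consider Amira. Suppose Amira is a knight.
Then no assignment of the remaining roles makes every statement match its speaker's type — contradiction.
So Amira is a knave.
Consider Jonas. Suppose Jonas is a knave.
Then no assignment of the remaining roles makes every statement match its speaker's type — contradiction.
So Jonas is a knight.
Consider Lena. Suppose Lena is a knave.
Then Amira's statement comes out true, contradicting Amira being a knave.
So Lena is a knight.
With that fixed, Lior's statement is true, so Lior is a knight.

Amira: knave, Jonas: knight, Lena: knight, Lior: knight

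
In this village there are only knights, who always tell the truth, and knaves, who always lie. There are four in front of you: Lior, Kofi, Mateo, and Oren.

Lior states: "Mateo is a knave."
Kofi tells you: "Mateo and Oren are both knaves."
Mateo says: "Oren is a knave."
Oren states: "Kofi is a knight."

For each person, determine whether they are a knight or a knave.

Consider Lior. Suppose Lior is a knight.
Then no assignment of the remaining roles makes every statement match its speaker's type — contradiction.
So Lior is a knave.
Consider Kofi. Suppose Kofi is a knight.
Then no assignment of the remaining roles makes every statement match its speaker's type — contradiction.
So Kofi is a knave.
With that fixed, Oren's statement is false, so Oren is a knave.
With that fixed, Mateo's statement is true, so Mateo is a knight.

Lior: knave, Kofi: knave, Mateo: knight, Oren: knave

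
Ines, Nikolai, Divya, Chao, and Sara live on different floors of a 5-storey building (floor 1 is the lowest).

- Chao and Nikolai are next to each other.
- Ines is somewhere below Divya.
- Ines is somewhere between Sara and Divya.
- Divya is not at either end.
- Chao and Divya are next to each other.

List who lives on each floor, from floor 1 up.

Sara, Ines, Divya, Chao, Nikolai

From clues 1–2: Ines is in {1,2,3,4}.
From clues 1–3: Ines is in {2,4}.
From clues 1–4: Sara → floor 1, Ines → floor 2, Divya → floor 3.
From clues 1–5: Chao → floor 4, Nikolai → floor 5.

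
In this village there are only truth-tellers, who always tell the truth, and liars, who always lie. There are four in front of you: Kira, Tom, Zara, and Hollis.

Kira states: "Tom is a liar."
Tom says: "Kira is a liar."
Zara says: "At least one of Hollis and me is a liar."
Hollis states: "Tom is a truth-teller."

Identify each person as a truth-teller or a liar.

Consider Kira. Suppose Kira is a liar.
Then no assignment of the remaining roles makes every statement match its speaker's type — contradiction.
So Kira is a truth-teller.
With that fixed, Tom's statement is false, so Tom is a liar.
With that fixed, Hollis's statement is false, so Hollis is a liar.
With that fixed, Zara's statement is true, so Zara is a truth-teller.

Kira: truth-teller, Tom: liar, Zara: truth-teller, Hollis: liar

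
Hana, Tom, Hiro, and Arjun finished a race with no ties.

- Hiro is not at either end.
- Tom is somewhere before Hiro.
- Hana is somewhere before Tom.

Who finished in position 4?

With clue 1, Hiro is ruled out for place 4.
With clues 1–2, Tom is ruled out for place 4.
With clues 1–3, Hana is ruled out for place 4.
So place 4 is Arjun.

Arjun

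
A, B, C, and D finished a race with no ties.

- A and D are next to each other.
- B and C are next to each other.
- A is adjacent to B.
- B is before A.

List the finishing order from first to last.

From clues 1–3: A is in {2,3}.
From clues 1–4: C → place 1, B → place 2, A → place 3, D → place 4.

C, B, A, D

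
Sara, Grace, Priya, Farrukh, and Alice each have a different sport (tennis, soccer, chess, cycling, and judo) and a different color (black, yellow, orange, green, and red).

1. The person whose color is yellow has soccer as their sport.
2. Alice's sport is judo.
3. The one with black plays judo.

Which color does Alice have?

black

With clues 1–2, yellow is impossible for Alice's color.
With clues 1–3, green, orange, and red are impossible for Alice's color.
That leaves black.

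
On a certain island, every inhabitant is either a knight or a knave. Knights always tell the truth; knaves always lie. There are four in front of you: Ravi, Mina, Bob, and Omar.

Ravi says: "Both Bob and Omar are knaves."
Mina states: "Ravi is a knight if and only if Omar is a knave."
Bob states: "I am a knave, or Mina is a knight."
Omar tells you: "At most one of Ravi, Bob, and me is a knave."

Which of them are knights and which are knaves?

Ravi: knave, Mina: knight, Bob: knight, Omar: knight

Consider Ravi. Suppose Ravi is a knight.
Then no assignment of the remaining roles makes every statement match its speaker's type — contradiction.
So Ravi is a knave.
Consider Mina. Suppose Mina is a knave.
Then whichever role Bob has, Bob's statement has the wrong truth value — contradiction.
So Mina is a knight.
With that fixed, Bob's statement is true, so Bob is a knight.
Consider Omar. Suppose Omar is a knave.
Then Mina's statement comes out false, contradicting Mina being a knight.
So Omar is a knight.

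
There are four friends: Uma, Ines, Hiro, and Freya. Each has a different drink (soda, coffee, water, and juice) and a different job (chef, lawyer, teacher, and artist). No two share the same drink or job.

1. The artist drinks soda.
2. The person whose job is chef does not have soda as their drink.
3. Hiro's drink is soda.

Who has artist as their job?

Hiro

With clues 1–3, Freya, Ines, and Uma are impossible for the one with job artist.
That leaves Hiro.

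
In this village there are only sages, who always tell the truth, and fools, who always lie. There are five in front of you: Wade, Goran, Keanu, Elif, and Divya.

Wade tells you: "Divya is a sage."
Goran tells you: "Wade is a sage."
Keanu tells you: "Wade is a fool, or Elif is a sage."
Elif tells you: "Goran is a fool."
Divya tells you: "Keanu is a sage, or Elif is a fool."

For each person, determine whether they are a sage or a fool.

Wade: sage, Goran: sage, Keanu: fool, Elif: fool, Divya: sage

Consider Wade. Suppose Wade is a fool.
Then no assignment of the remaining roles makes every statement match its speaker's type — contradiction.
So Wade is a sage.
With that fixed, Goran's statement is true, so Goran is a sage.
With that fixed, Elif's statement is false, so Elif is a fool.
With that fixed, Divya's statement is true, so Divya is a sage.
With that fixed, Keanu's statement is false, so Keanu is a fool.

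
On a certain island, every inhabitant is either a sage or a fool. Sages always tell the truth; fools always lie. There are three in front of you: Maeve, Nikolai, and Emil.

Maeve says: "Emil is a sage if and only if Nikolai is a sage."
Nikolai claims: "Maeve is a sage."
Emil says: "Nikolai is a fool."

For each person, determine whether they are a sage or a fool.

Maeve: fool, Nikolai: fool, Emil: sage

Consider Maeve. Suppose Maeve is a sage.
Then no assignment of the remaining roles makes every statement match its speaker's type — contradiction.
So Maeve is a fool.
With that fixed, Nikolai's statement is false, so Nikolai is a fool.
With that fixed, Emil's statement is true, so Emil is a sage.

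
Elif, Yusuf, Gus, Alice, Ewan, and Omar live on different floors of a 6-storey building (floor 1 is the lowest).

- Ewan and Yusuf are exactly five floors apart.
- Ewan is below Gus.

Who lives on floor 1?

With clue 1, Alice, Elif, Gus, and Omar are ruled out for floor 1.
With clues 1–2, Yusuf is ruled out for floor 1.
So floor 1 is Ewan.

Ewan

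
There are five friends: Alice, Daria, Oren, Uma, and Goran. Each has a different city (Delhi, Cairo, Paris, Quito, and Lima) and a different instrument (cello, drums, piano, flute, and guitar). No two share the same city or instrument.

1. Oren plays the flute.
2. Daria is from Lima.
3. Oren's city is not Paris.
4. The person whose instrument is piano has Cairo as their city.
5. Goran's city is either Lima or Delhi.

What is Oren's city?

Quito

With clues 1–2, Lima is impossible for Oren's city.
With clues 1–3, Paris is impossible for Oren's city.
With clues 1–4, Cairo is impossible for Oren's city.
With clues 1–5, Delhi is impossible for Oren's city.
That leaves Quito.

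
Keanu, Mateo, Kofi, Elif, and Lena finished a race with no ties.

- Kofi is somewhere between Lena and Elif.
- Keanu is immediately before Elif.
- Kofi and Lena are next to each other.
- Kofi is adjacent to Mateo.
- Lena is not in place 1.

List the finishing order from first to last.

From clue 1: Kofi is in {2,3,4}.
From clues 1–3: Mateo is in {1,3,5}.
From clues 1–4: Mateo → place 3.
From clues 1–5: Keanu → place 1, Elif → place 2, Kofi → place 4, Lena → place 5.

Keanu, Elif, Mateo, Kofi, Lena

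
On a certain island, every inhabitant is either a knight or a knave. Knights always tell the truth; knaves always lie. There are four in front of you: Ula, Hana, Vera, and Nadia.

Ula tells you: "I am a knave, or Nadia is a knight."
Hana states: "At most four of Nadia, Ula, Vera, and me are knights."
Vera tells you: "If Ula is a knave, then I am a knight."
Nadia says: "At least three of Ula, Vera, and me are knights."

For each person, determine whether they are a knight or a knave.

Regardless of anyone's role, Hana's statement is true, so Hana is a knight.
Consider Ula. Suppose Ula is a knave.
Then Ula's own statement would have to be false, but it can't be — contradiction.
So Ula is a knight.
With that fixed, Vera's statement is true, so Vera is a knight.
Consider Nadia. Suppose Nadia is a knave.
Then Ula's statement comes out false, contradicting Ula being a knight.
So Nadia is a knight.

Ula: knight, Hana: knight, Vera: knight, Nadia: knight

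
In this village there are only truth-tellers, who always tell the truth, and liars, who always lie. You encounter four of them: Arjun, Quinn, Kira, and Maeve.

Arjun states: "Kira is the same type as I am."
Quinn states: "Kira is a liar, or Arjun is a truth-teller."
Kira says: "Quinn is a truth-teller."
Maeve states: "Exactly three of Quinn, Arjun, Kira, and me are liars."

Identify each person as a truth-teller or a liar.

Arjun: truth-teller, Quinn: truth-teller, Kira: truth-teller, Maeve: liar

Consider Arjun. Suppose Arjun is a liar.
Then no assignment of the remaining roles makes every statement match its speaker's type — contradiction.
So Arjun is a truth-teller.
With that fixed, Quinn's statement is true, so Quinn is a truth-teller.
With that fixed, Kira's statement is true, so Kira is a truth-teller.
With that fixed, Maeve's statement is false, so Maeve is a liar.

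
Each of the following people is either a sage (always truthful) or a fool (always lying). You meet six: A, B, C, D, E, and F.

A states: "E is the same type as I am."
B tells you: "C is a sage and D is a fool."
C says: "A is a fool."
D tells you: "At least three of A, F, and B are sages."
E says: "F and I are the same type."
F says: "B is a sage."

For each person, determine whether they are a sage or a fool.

Consider A. Suppose A is a sage.
Then no assignment of the remaining roles makes every statement match its speaker's type — contradiction.
So A is a fool.
With that fixed, C's statement is true, so C is a sage.
With that fixed, D's statement is false, so D is a fool.
With that fixed, B's statement is true, so B is a sage.
With that fixed, F's statement is true, so F is a sage.
Consider E. Suppose E is a fool.
Then A's statement comes out true, contradicting A being a fool.
So E is a sage.

A: fool, B: sage, C: sage, D: fool, E: sage, F: sage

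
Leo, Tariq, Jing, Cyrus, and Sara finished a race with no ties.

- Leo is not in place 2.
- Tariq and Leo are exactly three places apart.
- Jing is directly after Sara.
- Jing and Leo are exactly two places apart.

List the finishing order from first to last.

From clue 1: Leo is in {1,3,4,5}.
From clues 1–2: Leo is in {1,4,5}.
From clues 1–3: Jing is in {3,4}.
From clues 1–4: Leo → place 1, Sara → place 2, Jing → place 3, Tariq → place 4, Cyrus → place 5.

Leo, Sara, Jing, Tariq, Cyrus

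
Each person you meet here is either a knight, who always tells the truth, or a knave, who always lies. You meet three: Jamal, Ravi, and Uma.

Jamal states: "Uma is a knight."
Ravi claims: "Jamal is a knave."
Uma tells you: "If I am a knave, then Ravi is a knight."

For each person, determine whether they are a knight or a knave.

Jamal: knight, Ravi: knave, Uma: knight

Consider Jamal. Suppose Jamal is a knave.
Then no assignment of the remaining roles makes every statement match its speaker's type — contradiction.
So Jamal is a knight.
With that fixed, Ravi's statement is false, so Ravi is a knave.
Consider Uma. Suppose Uma is a knave.
Then Jamal's statement comes out false, contradicting Jamal being a knight.
So Uma is a knight.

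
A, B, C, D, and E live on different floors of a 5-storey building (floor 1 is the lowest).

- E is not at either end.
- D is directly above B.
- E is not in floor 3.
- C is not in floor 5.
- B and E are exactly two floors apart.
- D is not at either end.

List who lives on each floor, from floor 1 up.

From clue 1: E is in {2,3,4}.
From clues 1–3: E is in {2,4}.
From clues 1–4: C is in {1,3}.
From clues 1–5: B is in {2,4}.
From clues 1–6: C → floor 1, B → floor 2, D → floor 3, E → floor 4, A → floor 5.

C, B, D, E, A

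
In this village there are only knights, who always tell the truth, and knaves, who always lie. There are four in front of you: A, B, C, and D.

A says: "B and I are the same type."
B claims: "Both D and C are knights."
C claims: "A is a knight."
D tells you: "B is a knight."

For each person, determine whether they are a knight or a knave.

A: knight, B: knight, C: knight, D: knight

Consider A. Suppose A is a knave.
Then no assignment of the remaining roles makes every statement match its speaker's type — contradiction.
So A is a knight.
With that fixed, C's statement is true, so C is a knight.
Consider B. Suppose B is a knave.
Then A's statement comes out false, contradicting A being a knight.
So B is a knight.
With that fixed, D's statement is true, so D is a knight.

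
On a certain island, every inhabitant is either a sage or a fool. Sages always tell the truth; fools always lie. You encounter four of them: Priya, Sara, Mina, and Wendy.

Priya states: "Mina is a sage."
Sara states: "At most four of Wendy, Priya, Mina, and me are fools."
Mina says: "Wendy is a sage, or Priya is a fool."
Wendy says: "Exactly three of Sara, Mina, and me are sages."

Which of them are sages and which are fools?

Regardless of anyone's role, Sara's statement is true, so Sara is a sage.
Consider Priya. Suppose Priya is a fool.
Then no assignment of the remaining roles makes every statement match its speaker's type — contradiction.
So Priya is a sage.
Consider Mina. Suppose Mina is a fool.
Then Priya's statement comes out false, contradicting Priya being a sage.
So Mina is a sage.
Consider Wendy. Suppose Wendy is a fool.
Then Mina's statement comes out false, contradicting Mina being a sage.
So Wendy is a sage.

Priya: sage, Sara: sage, Mina: sage, Wendy: sage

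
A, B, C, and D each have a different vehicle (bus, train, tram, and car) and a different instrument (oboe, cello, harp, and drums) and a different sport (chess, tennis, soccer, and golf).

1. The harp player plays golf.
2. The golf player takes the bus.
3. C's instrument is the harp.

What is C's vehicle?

With clues 1–3, car, train, and tram are impossible for C's vehicle.
That leaves bus.

bus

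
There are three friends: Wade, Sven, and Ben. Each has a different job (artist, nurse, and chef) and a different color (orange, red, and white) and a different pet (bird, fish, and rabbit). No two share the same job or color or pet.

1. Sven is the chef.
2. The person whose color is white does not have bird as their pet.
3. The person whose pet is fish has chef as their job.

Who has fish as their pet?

With clues 1–3, Ben and Wade are impossible for the one with pet fish.
That leaves Sven.

Sven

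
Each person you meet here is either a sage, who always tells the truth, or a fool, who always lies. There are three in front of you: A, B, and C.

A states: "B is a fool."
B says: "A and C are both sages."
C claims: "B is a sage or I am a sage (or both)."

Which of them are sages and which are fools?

Consider A. Suppose A is a fool.
Then no assignment of the remaining roles makes every statement match its speaker's type — contradiction.
So A is a sage.
Consider B. Suppose B is a sage.
Then A's statement comes out false, contradicting A being a sage.
So B is a fool.
Consider C. Suppose C is a sage.
Then B's statement comes out true, contradicting B being a fool.
So C is a fool.

A: sage, B: fool, C: fool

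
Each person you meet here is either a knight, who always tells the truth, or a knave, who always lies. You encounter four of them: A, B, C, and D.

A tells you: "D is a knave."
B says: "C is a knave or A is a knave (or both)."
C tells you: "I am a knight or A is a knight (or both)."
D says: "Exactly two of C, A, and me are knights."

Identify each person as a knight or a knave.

A: knave, B: knight, C: knight, D: knight

Consider A. Suppose A is a knight.
Then no assignment of the remaining roles makes every statement match its speaker's type — contradiction.
So A is a knave.
With that fixed, B's statement is true, so B is a knight.
Consider C. Suppose C is a knave.
Then no assignment of the remaining roles makes every statement match its speaker's type — contradiction.
So C is a knight.
Consider D. Suppose D is a knave.
Then A's statement comes out true, contradicting A being a knave.
So D is a knight.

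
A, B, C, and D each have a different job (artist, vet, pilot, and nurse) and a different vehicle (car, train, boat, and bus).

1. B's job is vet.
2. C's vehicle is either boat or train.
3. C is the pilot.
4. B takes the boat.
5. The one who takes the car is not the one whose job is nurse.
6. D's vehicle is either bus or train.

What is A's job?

artist

Clue 1 rules out vet for A's job.
With clues 1–3, pilot is impossible for A's job.
With clues 1–6, nurse is impossible for A's job.
That leaves artist.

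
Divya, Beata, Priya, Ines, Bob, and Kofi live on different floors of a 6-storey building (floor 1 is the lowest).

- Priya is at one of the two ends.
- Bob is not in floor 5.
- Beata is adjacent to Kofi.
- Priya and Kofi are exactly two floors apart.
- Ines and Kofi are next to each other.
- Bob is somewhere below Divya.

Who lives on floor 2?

Divya

With clue 1, Priya is ruled out for floor 2.
With clues 1–4, Kofi is ruled out for floor 2.
With clues 1–6, Beata, Bob, and Ines are ruled out for floor 2.
So floor 2 is Divya.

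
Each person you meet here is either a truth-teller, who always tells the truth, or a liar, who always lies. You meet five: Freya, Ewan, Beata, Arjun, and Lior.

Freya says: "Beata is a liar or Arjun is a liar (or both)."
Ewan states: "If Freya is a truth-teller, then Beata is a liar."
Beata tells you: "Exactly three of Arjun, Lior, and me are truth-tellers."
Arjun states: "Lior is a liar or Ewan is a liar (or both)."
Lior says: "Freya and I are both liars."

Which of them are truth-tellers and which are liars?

Consider Freya. Suppose Freya is a liar.
Then whichever role Lior has, Lior's statement has the wrong truth value — contradiction.
So Freya is a truth-teller.
With that fixed, Lior's statement is false, so Lior is a liar.
With that fixed, Beata's statement is false, so Beata is a liar.
With that fixed, Arjun's statement is true, so Arjun is a truth-teller.
With that fixed, Ewan's statement is true, so Ewan is a truth-teller.

Freya: truth-teller, Ewan: truth-teller, Beata: liar, Arjun: truth-teller, Lior: liar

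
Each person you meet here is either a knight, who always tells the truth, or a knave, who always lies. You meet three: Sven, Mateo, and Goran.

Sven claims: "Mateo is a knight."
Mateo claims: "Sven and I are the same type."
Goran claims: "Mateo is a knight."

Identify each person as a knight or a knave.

Consider Sven. Suppose Sven is a knave.
Then whichever role Mateo has, Mateo's statement has the wrong truth value — contradiction.
So Sven is a knight.
Consider Mateo. Suppose Mateo is a knave.
Then Sven's statement comes out false, contradicting Sven being a knight.
So Mateo is a knight.
With that fixed, Goran's statement is true, so Goran is a knight.

Sven: knight, Mateo: knight, Goran: knight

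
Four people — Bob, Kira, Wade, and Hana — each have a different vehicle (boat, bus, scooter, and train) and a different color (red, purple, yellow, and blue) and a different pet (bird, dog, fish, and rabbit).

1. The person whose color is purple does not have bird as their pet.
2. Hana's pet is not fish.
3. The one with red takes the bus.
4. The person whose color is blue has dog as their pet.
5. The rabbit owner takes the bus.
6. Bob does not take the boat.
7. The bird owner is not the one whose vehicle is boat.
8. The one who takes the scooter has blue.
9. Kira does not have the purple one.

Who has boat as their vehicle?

With clues 1–6, Bob is impossible for the one with vehicle boat.
With clues 1–8, Hana is impossible for the one with vehicle boat.
With clues 1–9, Kira is impossible for the one with vehicle boat.
That leaves Wade.

Wade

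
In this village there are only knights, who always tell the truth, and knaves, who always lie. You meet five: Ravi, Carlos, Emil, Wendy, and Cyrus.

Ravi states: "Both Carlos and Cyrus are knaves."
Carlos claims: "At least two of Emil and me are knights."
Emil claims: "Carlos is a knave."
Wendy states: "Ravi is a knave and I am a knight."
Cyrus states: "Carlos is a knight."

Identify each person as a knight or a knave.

Consider Ravi. Suppose Ravi is a knave.
Then no assignment of the remaining roles makes every statement match its speaker's type — contradiction.
So Ravi is a knight.
With that fixed, Wendy's statement is false, so Wendy is a knave.
Consider Carlos. Suppose Carlos is a knight.
Then Ravi's statement comes out false, contradicting Ravi being a knight.
So Carlos is a knave.
With that fixed, Emil's statement is true, so Emil is a knight.
With that fixed, Cyrus's statement is false, so Cyrus is a knave.

Ravi: knight, Carlos: knave, Emil: knight, Wendy: knave, Cyrus: knave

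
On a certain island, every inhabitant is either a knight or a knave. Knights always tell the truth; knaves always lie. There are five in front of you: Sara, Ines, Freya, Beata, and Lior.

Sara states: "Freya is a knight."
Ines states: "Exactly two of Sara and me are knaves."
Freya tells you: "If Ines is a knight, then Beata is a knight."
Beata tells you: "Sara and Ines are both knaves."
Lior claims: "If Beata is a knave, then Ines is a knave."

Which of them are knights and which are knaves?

Consider Sara. Suppose Sara is a knave.
Then whichever role Ines has, Ines's statement has the wrong truth value — contradiction.
So Sara is a knight.
With that fixed, Ines's statement is false, so Ines is a knave.
With that fixed, Freya's statement is true, so Freya is a knight.
With that fixed, Beata's statement is false, so Beata is a knave.
With that fixed, Lior's statement is true, so Lior is a knight.

Sara: knight, Ines: knave, Freya: knight, Beata: knave, Lior: knight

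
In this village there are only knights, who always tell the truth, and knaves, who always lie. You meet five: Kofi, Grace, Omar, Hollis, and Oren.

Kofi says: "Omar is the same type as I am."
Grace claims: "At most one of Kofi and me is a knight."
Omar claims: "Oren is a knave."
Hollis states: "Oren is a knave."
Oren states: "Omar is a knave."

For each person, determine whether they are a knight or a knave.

Consider Kofi. Suppose Kofi is a knight.
Then whichever role Grace has, Grace's statement has the wrong truth value — contradiction.
So Kofi is a knave.
With that fixed, Grace's statement is true, so Grace is a knight.
Consider Omar. Suppose Omar is a knave.
Then Kofi's statement comes out true, contradicting Kofi being a knave.
So Omar is a knight.
With that fixed, Oren's statement is false, so Oren is a knave.
With that fixed, Hollis's statement is true, so Hollis is a knight.

Kofi: knave, Grace: knight, Omar: knight, Hollis: knight, Oren: knave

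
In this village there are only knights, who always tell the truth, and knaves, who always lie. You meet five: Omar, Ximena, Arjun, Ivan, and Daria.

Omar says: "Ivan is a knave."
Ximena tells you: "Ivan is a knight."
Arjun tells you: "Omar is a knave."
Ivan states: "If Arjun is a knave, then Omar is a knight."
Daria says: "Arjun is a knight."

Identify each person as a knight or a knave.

Omar: knave, Ximena: knight, Arjun: knight, Ivan: knight, Daria: knight

Consider Omar. Suppose Omar is a knight.
Then no assignment of the remaining roles makes every statement match its speaker's type — contradiction.
So Omar is a knave.
With that fixed, Arjun's statement is true, so Arjun is a knight.
With that fixed, Ivan's statement is true, so Ivan is a knight.
With that fixed, Daria's statement is true, so Daria is a knight.
With that fixed, Ximena's statement is true, so Ximena is a knight.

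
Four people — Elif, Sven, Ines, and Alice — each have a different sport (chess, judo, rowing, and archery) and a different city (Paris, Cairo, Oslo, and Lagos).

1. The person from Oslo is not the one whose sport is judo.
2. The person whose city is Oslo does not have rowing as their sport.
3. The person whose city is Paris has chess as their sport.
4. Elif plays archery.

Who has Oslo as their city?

With clues 1–4, Alice, Ines, and Sven are impossible for the one with city Oslo.
That leaves Elif.

Elif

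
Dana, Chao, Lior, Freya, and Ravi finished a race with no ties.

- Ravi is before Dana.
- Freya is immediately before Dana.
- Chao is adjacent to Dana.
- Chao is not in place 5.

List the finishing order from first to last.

From clue 1: Dana is in {2,3,4,5}.
From clues 1–2: Dana is in {3,4,5}.
From clues 1–3: Dana is in {3,4}.
From clues 1–4: Ravi → place 1, Freya → place 2, Dana → place 3, Chao → place 4, Lior → place 5.

Ravi, Freya, Dana, Chao, Lior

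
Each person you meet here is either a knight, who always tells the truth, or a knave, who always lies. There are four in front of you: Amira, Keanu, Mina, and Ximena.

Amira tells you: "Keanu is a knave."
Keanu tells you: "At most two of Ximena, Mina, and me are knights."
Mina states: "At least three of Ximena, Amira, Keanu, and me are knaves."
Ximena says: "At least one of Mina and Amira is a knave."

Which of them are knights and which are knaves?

Consider Amira. Suppose Amira is a knight.
Then no assignment of the remaining roles makes every statement match its speaker's type — contradiction.
So Amira is a knave.
With that fixed, Ximena's statement is true, so Ximena is a knight.
Consider Keanu. Suppose Keanu is a knave.
Then Amira's statement comes out true, contradicting Amira being a knave.
So Keanu is a knight.
With that fixed, Mina's statement is false, so Mina is a knave.

Amira: knave, Keanu: knight, Mina: knave, Ximena: knight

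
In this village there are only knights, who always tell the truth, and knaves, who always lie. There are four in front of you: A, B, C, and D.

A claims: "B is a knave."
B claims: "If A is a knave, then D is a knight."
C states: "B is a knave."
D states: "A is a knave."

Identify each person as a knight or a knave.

A: knave, B: knight, C: knave, D: knight

Consider A. Suppose A is a knight.
Then no assignment of the remaining roles makes every statement match its speaker's type — contradiction.
So A is a knave.
With that fixed, D's statement is true, so D is a knight.
With that fixed, B's statement is true, so B is a knight.
With that fixed, C's statement is false, so C is a knave.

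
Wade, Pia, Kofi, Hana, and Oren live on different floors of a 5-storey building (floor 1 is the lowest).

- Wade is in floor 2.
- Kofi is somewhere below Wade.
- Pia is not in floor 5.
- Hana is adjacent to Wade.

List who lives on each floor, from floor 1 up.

From clue 1: Wade → floor 2.
From clues 1–2: Kofi → floor 1.
From clues 1–3: Pia is in {3,4}.
From clues 1–4: Hana → floor 3, Pia → floor 4, Oren → floor 5.

Kofi, Wade, Hana, Pia, Oren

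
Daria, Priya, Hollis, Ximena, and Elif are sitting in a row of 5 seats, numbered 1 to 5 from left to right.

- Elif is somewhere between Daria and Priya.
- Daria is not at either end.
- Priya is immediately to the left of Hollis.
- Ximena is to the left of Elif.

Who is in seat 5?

With clue 1, Elif is ruled out for seat 5.
With clues 1–2, Daria is ruled out for seat 5.
With clues 1–3, Priya is ruled out for seat 5.
With clues 1–4, Ximena is ruled out for seat 5.
So seat 5 is Hollis.

Hollis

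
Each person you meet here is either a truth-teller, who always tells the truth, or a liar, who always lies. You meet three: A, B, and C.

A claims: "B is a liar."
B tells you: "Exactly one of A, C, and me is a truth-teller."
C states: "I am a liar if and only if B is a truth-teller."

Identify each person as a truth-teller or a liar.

Consider A. Suppose A is a liar.
Then no assignment of the remaining roles makes every statement match its speaker's type — contradiction.
So A is a truth-teller.
Consider B. Suppose B is a truth-teller.
Then A's statement comes out false, contradicting A being a truth-teller.
So B is a liar.
Consider C. Suppose C is a liar.
Then B's statement comes out true, contradicting B being a liar.
So C is a truth-teller.

A: truth-teller, B: liar, C: truth-teller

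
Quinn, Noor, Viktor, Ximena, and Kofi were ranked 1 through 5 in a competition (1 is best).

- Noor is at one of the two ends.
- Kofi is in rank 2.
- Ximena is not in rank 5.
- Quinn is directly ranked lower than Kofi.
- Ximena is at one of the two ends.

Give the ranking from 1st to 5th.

From clue 1: Noor is in {1,5}.
From clues 1–2: Kofi → rank 2.
From clues 1–3: Noor is in {1,5}.
From clues 1–4: Quinn → rank 3.
From clues 1–5: Ximena → rank 1, Viktor → rank 4, Noor → rank 5.

Ximena, Kofi, Quinn, Viktor, Noor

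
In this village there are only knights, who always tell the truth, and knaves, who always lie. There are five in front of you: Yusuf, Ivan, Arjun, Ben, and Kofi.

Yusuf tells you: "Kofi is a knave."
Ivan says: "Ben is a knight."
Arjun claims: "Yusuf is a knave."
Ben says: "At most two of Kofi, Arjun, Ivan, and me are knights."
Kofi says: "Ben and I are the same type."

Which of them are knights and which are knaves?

Consider Yusuf. Suppose Yusuf is a knave.
Then no assignment of the remaining roles makes every statement match its speaker's type — contradiction.
So Yusuf is a knight.
With that fixed, Arjun's statement is false, so Arjun is a knave.
Consider Ivan. Suppose Ivan is a knave.
Then no assignment of the remaining roles makes every statement match its speaker's type — contradiction.
So Ivan is a knight.
Consider Ben. Suppose Ben is a knave.
Then Ivan's statement comes out false, contradicting Ivan being a knight.
So Ben is a knight.
Consider Kofi. Suppose Kofi is a knight.
Then Yusuf's statement comes out false, contradicting Yusuf being a knight.
So Kofi is a knave.

Yusuf: knight, Ivan: knight, Arjun: knave, Ben: knight, Kofi: knave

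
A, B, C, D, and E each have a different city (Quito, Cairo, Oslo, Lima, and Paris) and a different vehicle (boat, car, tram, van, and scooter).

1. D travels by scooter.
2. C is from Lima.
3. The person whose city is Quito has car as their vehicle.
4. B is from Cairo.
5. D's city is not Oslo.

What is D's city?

Paris

With clues 1–2, Lima is impossible for D's city.
With clues 1–3, Quito is impossible for D's city.
With clues 1–4, Cairo is impossible for D's city.
With clues 1–5, Oslo is impossible for D's city.
That leaves Paris.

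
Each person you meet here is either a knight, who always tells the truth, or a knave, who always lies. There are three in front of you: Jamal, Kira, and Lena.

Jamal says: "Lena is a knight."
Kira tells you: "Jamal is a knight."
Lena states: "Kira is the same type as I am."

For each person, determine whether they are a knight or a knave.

Consider Jamal. Suppose Jamal is a knave.
Then no assignment of the remaining roles makes every statement match its speaker's type — contradiction.
So Jamal is a knight.
With that fixed, Kira's statement is true, so Kira is a knight.
Consider Lena. Suppose Lena is a knave.
Then Jamal's statement comes out false, contradicting Jamal being a knight.
So Lena is a knight.

Jamal: knight, Kira: knight, Lena: knight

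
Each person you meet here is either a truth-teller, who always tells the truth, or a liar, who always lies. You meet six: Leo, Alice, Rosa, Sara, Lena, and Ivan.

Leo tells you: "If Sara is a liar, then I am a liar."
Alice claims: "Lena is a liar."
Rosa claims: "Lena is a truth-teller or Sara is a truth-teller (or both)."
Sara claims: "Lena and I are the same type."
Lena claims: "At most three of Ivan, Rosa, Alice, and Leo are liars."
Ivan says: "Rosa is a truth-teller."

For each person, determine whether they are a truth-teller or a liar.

Leo: truth-teller, Alice: liar, Rosa: truth-teller, Sara: truth-teller, Lena: truth-teller, Ivan: truth-teller

Consider Leo. Suppose Leo is a liar.
Then Leo's own statement would have to be false, but it can't be — contradiction.
So Leo is a truth-teller.
With that fixed, Lena's statement is true, so Lena is a truth-teller.
With that fixed, Alice's statement is false, so Alice is a liar.
With that fixed, Rosa's statement is true, so Rosa is a truth-teller.
With that fixed, Ivan's statement is true, so Ivan is a truth-teller.
Consider Sara. Suppose Sara is a liar.
Then Leo's statement comes out false, contradicting Leo being a truth-teller.
So Sara is a truth-teller.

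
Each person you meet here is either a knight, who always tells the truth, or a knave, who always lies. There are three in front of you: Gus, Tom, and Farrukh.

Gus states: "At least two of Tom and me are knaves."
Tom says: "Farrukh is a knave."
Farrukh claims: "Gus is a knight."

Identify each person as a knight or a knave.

Gus: knave, Tom: knight, Farrukh: knave

Consider Gus. Suppose Gus is a knight.
Then Gus's own statement would have to be true, but it can't be — contradiction.
So Gus is a knave.
With that fixed, Farrukh's statement is false, so Farrukh is a knave.
With that fixed, Tom's statement is true, so Tom is a knight.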